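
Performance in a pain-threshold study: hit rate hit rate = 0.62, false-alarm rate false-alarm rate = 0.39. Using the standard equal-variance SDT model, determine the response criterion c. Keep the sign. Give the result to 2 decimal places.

z(0.62) = 0.305, z(0.39) = -0.279
c = −½·[z(H) + z(FA)] = −0.5 × (0.305 + (-0.279)) = -0.013

c = -0.01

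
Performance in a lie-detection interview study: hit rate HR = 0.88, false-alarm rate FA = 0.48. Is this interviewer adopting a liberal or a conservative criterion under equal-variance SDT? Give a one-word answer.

liberal

z(H) = 1.175, z(FA) = -0.050
c = −½·(z(H) + z(FA)) = -0.5625
c < 0 → liberal criterion (biased toward responding “yes”).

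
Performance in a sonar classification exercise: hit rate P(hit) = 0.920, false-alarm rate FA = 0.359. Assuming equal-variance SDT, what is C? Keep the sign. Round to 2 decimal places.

C = -0.52

z(H) = 1.405
z(FA) = -0.361
c = −½·[z(H) + z(FA)] = −0.5 × (1.405 + (-0.361)) = -0.522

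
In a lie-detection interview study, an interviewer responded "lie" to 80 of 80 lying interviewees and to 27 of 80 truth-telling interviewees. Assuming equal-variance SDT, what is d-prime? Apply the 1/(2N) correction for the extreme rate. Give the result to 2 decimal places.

d-prime = 2.92

The hit rate is 80/80 = 1, so apply the 1/(2N) correction: H → 1 − 1/(2·80) = 0.99375.
z(H) = z(0.99375) = 2.498
z(FA) = z(0.33750) = -0.419
d' = 2.498 − (-0.419) = 2.917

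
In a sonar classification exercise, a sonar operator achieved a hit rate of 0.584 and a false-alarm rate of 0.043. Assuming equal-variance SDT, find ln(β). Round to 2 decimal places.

z(0.584) = 0.212, z(0.043) = -1.717
ln β = −½·[z(H)² − z(FA)²] = −0.5 × (0.045 − 2.948) = 1.4515

ln β = 1.45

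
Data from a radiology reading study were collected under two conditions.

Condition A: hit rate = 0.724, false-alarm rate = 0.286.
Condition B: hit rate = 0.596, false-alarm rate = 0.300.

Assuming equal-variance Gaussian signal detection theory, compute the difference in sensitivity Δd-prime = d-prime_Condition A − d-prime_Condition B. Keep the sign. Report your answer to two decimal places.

Condition A: z(0.724) = 0.595, z(0.286) = -0.565, d' = 1.160
Condition B: z(0.596) = 0.243, z(0.300) = -0.524, d' = 0.767
Δd' = d'_Condition A − d'_Condition B = 1.160 − 0.767 = 0.393
Condition A has the higher sensitivity.

Δd-prime = 0.39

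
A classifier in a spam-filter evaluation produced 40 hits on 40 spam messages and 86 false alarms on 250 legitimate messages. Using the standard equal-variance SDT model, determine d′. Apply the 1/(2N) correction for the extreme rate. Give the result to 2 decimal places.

d′ = 2.64

The hit rate is 40/40 = 1, so apply the 1/(2N) correction: H → 1 − 1/(2·40) = 0.98750.
z(H) = z(0.98750) = 2.241
z(FA) = z(0.34400) = -0.402
d' = 2.241 − (-0.402) = 2.643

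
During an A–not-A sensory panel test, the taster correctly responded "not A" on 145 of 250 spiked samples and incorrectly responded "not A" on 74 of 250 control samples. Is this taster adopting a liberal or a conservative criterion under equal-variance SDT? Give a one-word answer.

z(H) = 0.202, z(FA) = -0.536
c = −½·(z(H) + z(FA)) = 0.167
c > 0 → conservative criterion (biased toward responding “no”).

conservative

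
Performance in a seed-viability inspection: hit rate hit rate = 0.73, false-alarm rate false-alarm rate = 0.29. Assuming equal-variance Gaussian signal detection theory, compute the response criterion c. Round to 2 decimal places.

c = -0.03

Φ⁻¹(H) = 0.613
Φ⁻¹(FA) = -0.553
c = −½·[z(H) + z(FA)] = −0.5 × (0.613 + (-0.553)) = -0.030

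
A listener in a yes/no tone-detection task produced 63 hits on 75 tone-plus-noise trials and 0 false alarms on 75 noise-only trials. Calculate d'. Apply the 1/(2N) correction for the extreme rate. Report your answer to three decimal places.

The false-alarm rate is 0/75 = 0, so apply the 1/(2N) correction: FA → 1/(2·75) = 0.00667.
z(H) = z(0.84000) = 0.9945
z(FA) = z(0.00667) = -2.4746
d' = 0.9945 − (-2.4746) = 3.4691

d' = 3.469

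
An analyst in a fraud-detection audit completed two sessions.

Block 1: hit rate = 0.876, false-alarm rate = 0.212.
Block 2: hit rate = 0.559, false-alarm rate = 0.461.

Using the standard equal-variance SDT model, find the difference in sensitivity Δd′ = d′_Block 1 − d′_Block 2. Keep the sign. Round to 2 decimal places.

Δd′ = 1.71

Block 1: z(0.876) = 1.155, z(0.212) = -0.800, d' = 1.955
Block 2: z(0.559) = 0.148, z(0.461) = -0.098, d' = 0.246
Δd' = d'_Block 1 − d'_Block 2 = 1.955 − 0.246 = 1.709
Block 1 has the higher sensitivity.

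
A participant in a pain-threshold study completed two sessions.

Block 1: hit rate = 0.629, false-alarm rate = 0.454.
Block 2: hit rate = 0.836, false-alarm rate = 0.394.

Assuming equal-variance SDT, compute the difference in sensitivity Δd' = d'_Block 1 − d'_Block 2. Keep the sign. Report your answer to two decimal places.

Block 1: z(0.629) = 0.329, z(0.454) = -0.116, d' = 0.445
Block 2: z(0.836) = 0.978, z(0.394) = -0.269, d' = 1.247
Δd' = d'_Block 1 − d'_Block 2 = 0.445 − 1.247 = -0.802
Block 2 has the higher sensitivity.

Δd' = -0.80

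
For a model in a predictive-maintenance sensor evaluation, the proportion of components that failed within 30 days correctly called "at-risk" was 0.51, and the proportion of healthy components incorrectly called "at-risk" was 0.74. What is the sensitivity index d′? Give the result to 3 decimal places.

Φ⁻¹(H) = 0.0251
Φ⁻¹(FA) = 0.6433
d' = z(H) − z(FA) = 0.0251 − 0.6433 = -0.6182

d′ = -0.618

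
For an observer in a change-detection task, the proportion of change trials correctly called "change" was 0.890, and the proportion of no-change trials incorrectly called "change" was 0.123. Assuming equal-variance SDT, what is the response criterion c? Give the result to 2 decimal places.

Φ⁻¹(H) = Φ⁻¹(0.890) = 1.227
Φ⁻¹(FA) = Φ⁻¹(0.123) = -1.160
c = −½·[z(H) + z(FA)] = −0.5 × (1.227 + (-1.160)) = -0.0335
c < 0: the observer has a liberal response bias.

c = -0.03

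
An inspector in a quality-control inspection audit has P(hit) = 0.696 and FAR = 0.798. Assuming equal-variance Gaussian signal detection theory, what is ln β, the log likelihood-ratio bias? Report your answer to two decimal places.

z(0.696) = 0.513, z(0.798) = 0.834
ln β = −½·[z(H)² − z(FA)²] = −0.5 × (0.263 − 0.696) = 0.2165

ln β = 0.22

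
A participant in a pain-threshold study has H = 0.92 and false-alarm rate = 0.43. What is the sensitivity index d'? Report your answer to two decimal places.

d' = 1.58

z(0.92) = 1.405, z(0.43) = -0.176
d' = z(H) − z(FA) = 1.405 − (-0.176) = 1.581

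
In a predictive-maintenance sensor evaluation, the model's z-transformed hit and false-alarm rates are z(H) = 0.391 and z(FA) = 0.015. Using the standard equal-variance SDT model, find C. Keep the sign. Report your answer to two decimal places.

C = -0.20

c = −½·[z(H) + z(FA)] = −½·(0.391 + 0.015) = -0.203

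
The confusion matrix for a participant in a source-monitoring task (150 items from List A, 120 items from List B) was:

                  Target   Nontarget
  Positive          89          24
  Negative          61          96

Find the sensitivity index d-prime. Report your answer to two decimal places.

H = 89/150 = 0.5933
FA = 24/120 = 0.2000
Φ⁻¹(H) = 0.236
Φ⁻¹(FA) = -0.842
d' = z(H) − z(FA) = 0.236 − (-0.842) = 1.078

d-prime = 1.08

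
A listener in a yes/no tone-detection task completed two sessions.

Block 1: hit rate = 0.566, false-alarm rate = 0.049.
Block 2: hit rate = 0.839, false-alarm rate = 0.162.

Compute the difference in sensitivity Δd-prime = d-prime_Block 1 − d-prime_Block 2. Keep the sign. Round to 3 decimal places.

Δd-prime = -0.156

Block 1: z(0.566) = 0.1662, z(0.049) = -1.6546, d' = 1.8208
Block 2: z(0.839) = 0.9904, z(0.162) = -0.9863, d' = 1.9767
Δd' = d'_Block 1 − d'_Block 2 = 1.8208 − 1.9767 = -0.1559
Block 2 has the higher sensitivity.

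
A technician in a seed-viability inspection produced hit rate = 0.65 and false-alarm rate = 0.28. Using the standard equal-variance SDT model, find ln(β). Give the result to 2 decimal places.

ln β = 0.10

Φ⁻¹(H) = Φ⁻¹(0.65) = 0.385
Φ⁻¹(FA) = Φ⁻¹(0.28) = -0.583
ln β = −½·[z(H)² − z(FA)²] = −0.5 × (0.148 − 0.340) = 0.096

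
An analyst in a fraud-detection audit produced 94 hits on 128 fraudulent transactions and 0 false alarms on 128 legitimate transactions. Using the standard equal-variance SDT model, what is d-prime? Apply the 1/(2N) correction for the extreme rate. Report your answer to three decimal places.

The false-alarm rate is 0/128 = 0, so apply the 1/(2N) correction: FA → 1/(2·128) = 0.00391.
z(H) = z(0.73438) = 0.6261
z(FA) = z(0.00391) = -2.6597
d' = 0.6261 − (-2.6597) = 3.2858

d-prime = 3.286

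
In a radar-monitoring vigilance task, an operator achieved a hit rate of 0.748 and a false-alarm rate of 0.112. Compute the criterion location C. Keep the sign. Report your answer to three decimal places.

C = 0.274

Φ⁻¹(H) = Φ⁻¹(0.748) = 0.6682
Φ⁻¹(FA) = Φ⁻¹(0.112) = -1.2160
c = −½·[z(H) + z(FA)] = −0.5 × (0.6682 + (-1.2160)) = 0.2739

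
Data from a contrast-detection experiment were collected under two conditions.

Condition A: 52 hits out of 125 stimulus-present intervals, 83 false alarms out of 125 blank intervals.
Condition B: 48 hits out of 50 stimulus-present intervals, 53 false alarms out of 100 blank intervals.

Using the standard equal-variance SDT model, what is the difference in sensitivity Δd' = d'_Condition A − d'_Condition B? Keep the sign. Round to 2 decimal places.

Δd' = -2.31

Condition A: z(0.4160) = -0.212, z(0.6640) = 0.423, d' = -0.635
Condition B: z(0.9600) = 1.751, z(0.5300) = 0.075, d' = 1.676
Δd' = d'_Condition A − d'_Condition B = -0.635 − 1.676 = -2.311
Condition B has the higher sensitivity.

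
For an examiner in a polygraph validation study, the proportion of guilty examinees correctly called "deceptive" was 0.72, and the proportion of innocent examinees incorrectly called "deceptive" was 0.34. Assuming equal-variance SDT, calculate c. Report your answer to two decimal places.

z(H) = z(0.72) = 0.583
z(FA) = z(0.34) = -0.412
c = −½·[z(H) + z(FA)] = −0.5 × (0.583 + (-0.412)) = -0.0855

c = -0.09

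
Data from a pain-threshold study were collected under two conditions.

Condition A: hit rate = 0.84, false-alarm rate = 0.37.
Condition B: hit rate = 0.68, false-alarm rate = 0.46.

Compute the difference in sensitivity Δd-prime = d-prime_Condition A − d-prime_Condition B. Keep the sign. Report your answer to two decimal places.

Condition A: z(0.84) = 0.994, z(0.37) = -0.332, d' = 1.326
Condition B: z(0.68) = 0.468, z(0.46) = -0.100, d' = 0.568
Δd' = d'_Condition A − d'_Condition B = 1.326 − 0.568 = 0.758
Condition A has the higher sensitivity.

Δd-prime = 0.76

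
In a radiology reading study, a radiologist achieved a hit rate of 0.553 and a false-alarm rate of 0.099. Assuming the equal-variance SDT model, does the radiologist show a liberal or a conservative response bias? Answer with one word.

z(H) = 0.133, z(FA) = -1.287
c = −½·(z(H) + z(FA)) = 0.577
c > 0 → conservative criterion (biased toward responding “no”).

conservative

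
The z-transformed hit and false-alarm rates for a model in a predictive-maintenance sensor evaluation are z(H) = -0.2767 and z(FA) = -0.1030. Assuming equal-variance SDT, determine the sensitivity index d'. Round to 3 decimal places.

d' = -0.174

d' = z(H) − z(FA) = -0.2767 − (-0.1030) = -0.1737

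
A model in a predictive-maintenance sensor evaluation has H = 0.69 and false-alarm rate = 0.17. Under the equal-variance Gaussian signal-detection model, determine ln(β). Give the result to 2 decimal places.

z(H) = 0.496
z(FA) = -0.954
ln β = −½·[z(H)² − z(FA)²] = −0.5 × (0.246 − 0.910) = 0.332

ln β = 0.33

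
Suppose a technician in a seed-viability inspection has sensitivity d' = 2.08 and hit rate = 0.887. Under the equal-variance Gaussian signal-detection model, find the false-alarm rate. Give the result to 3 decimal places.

z(hit rate) = z(0.887) = 1.2107
z(FA) = z(H) − d' = 1.2107 − 2.08 = -0.8693
false-alarm rate = Φ(-0.8693) = 0.1923

false-alarm rate = 0.192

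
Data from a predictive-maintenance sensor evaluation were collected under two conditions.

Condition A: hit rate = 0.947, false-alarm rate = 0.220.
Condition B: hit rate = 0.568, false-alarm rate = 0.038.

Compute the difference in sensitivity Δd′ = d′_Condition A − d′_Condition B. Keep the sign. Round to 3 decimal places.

Δd′ = 0.443

Condition A: z(0.947) = 1.6164, z(0.220) = -0.7722, d' = 2.3886
Condition B: z(0.568) = 0.1713, z(0.038) = -1.7744, d' = 1.9457
Δd' = d'_Condition A − d'_Condition B = 2.3886 − 1.9457 = 0.4429
Condition A has the higher sensitivity.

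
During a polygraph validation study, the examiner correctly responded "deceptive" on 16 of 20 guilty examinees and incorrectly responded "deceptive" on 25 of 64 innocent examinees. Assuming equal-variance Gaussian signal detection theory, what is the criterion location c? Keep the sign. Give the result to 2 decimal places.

H = 16/20 = 0.8000
FA = 25/64 = 0.3906
Φ⁻¹(H) = Φ⁻¹(0.8000) = 0.8416
Φ⁻¹(FA) = Φ⁻¹(0.3906) = -0.2778
c = −½·[z(H) + z(FA)] = −0.5 × (0.8416 + (-0.2778)) = -0.2819
c < 0: the examiner has a liberal response bias.

c = -0.28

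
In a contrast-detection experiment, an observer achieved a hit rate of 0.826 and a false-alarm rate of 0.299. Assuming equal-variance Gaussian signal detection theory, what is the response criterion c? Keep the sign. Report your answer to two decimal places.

c = -0.21

Φ⁻¹(H) = 0.938
Φ⁻¹(FA) = -0.527
c = −½·[z(H) + z(FA)] = −0.5 × (0.938 + (-0.527)) = -0.2055
c < 0: the observer has a liberal response bias.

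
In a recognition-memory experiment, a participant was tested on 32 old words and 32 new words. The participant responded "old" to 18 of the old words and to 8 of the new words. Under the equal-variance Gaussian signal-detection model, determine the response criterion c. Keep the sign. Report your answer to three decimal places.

c = 0.259

H = 18/32 = 0.5625
FA = 8/32 = 0.2500
z(H) = 0.1573
z(FA) = -0.6745
c = −½·[z(H) + z(FA)] = −0.5 × (0.1573 + (-0.6745)) = 0.2586
c > 0: the participant has a conservative response bias.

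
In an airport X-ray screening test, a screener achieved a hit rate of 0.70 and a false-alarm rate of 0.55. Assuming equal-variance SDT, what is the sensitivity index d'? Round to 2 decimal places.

Φ⁻¹(H) = 0.524
Φ⁻¹(FA) = 0.126
d' = z(H) − z(FA) = 0.524 − 0.126 = 0.398

d' = 0.40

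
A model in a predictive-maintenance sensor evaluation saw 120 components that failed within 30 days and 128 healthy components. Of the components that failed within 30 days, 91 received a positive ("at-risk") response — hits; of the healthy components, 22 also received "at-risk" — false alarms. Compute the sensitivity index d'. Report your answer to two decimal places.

H = 91/120 = 0.7583
FA = 22/128 = 0.1719
z(H) = z(0.7583) = 0.701
z(FA) = z(0.1719) = -0.947
d' = z(H) − z(FA) = 0.701 − (-0.947) = 1.648

d' = 1.65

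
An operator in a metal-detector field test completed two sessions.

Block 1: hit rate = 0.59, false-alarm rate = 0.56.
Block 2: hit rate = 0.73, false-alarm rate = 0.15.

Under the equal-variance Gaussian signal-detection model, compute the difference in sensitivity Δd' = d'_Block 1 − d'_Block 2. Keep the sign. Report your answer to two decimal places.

Block 1: z(0.59) = 0.228, z(0.56) = 0.151, d' = 0.077
Block 2: z(0.73) = 0.613, z(0.15) = -1.036, d' = 1.649
Δd' = d'_Block 1 − d'_Block 2 = 0.077 − 1.649 = -1.572
Block 2 has the higher sensitivity.

Δd' = -1.57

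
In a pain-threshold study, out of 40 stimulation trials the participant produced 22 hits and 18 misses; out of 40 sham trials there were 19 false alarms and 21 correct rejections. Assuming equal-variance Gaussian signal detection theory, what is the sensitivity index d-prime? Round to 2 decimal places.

d-prime = 0.19

H = 22/40 = 0.5500
FA = 19/40 = 0.4750
z(H) = z(0.5500) = 0.126
z(FA) = z(0.4750) = -0.063
d' = z(H) − z(FA) = 0.126 − (-0.063) = 0.189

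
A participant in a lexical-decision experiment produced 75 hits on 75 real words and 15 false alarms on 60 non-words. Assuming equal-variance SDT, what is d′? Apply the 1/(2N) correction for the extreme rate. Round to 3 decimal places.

The hit rate is 75/75 = 1, so apply the 1/(2N) correction: H → 1 − 1/(2·75) = 0.99333.
z(H) = z(0.99333) = 2.4746
z(FA) = z(0.25000) = -0.6745
d' = 2.4746 − (-0.6745) = 3.1491

d′ = 3.149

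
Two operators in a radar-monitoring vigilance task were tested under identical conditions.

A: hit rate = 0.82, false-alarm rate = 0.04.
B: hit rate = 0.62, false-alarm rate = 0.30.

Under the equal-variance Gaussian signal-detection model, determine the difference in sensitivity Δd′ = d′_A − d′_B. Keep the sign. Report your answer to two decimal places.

A: z(0.82) = 0.915, z(0.04) = -1.751, d' = 2.666
B: z(0.62) = 0.305, z(0.30) = -0.524, d' = 0.829
Δd' = d'_A − d'_B = 2.666 − 0.829 = 1.837
A has the higher sensitivity.

Δd′ = 1.84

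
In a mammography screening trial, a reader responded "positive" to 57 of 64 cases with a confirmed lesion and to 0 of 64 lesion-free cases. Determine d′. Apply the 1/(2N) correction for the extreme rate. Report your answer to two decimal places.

d′ = 3.65

The false-alarm rate is 0/64 = 0, so apply the 1/(2N) correction: FA → 1/(2·64) = 0.00781.
z(H) = z(0.89062) = 1.230
z(FA) = z(0.00781) = -2.418
d' = 1.230 − (-2.418) = 3.648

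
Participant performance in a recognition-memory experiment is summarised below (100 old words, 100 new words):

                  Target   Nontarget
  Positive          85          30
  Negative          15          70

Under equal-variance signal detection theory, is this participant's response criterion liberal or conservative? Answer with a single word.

liberal

z(H) = 1.036, z(FA) = -0.524
c = −½·(z(H) + z(FA)) = -0.256
c < 0 → liberal criterion (biased toward responding “yes”).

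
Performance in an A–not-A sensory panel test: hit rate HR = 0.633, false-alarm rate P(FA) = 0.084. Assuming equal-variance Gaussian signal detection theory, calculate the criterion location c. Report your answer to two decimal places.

c = 0.52

z(H) = z(0.633) = 0.340
z(FA) = z(0.084) = -1.379
c = −½·[z(H) + z(FA)] = −0.5 × (0.340 + (-1.379)) = 0.5195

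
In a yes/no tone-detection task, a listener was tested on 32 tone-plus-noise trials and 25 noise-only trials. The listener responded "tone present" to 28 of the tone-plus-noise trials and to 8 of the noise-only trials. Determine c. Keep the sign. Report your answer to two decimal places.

H = 28/32 = 0.8750
FA = 8/25 = 0.3200
z(0.8750) = 1.1503, z(0.3200) = -0.4677
c = −½·[z(H) + z(FA)] = −0.5 × (1.1503 + (-0.4677)) = -0.3413
c < 0: the listener has a liberal response bias.

c = -0.34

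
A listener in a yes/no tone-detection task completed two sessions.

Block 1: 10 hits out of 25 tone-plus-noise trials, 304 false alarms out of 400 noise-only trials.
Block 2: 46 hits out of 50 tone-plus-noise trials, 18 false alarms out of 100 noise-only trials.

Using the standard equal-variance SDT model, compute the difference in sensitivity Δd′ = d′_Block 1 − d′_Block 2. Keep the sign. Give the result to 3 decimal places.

Δd′ = -3.280

Block 1: z(0.4000) = -0.2533, z(0.7600) = 0.7063, d' = -0.9596
Block 2: z(0.9200) = 1.4051, z(0.1800) = -0.9154, d' = 2.3205
Δd' = d'_Block 1 − d'_Block 2 = -0.9596 − 2.3205 = -3.2801
Block 2 has the higher sensitivity.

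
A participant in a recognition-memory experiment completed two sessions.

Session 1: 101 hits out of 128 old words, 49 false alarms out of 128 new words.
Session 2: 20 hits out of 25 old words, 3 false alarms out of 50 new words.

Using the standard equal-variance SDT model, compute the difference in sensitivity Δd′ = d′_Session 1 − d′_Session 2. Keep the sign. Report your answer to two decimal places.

Session 1: z(0.7891) = 0.803, z(0.3828) = -0.298, d' = 1.101
Session 2: z(0.8000) = 0.842, z(0.0600) = -1.555, d' = 2.397
Δd' = d'_Session 1 − d'_Session 2 = 1.101 − 2.397 = -1.296
Session 2 has the higher sensitivity.

Δd′ = -1.30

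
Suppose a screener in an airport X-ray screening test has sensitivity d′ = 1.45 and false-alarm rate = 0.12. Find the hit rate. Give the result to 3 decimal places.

z(false-alarm rate) = z(0.12) = -1.1750
z(H) = z(FA) + d' = -1.1750 + 1.45 = 0.2750
hit rate = Φ(0.2750) = 0.6083

hit rate = 0.608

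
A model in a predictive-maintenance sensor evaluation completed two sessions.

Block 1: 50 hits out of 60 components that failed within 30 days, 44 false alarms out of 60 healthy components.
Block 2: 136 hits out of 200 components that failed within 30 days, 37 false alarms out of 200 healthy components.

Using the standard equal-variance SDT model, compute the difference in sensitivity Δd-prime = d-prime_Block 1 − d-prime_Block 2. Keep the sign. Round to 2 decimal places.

Block 1: z(0.8333) = 0.967, z(0.7333) = 0.623, d' = 0.344
Block 2: z(0.6800) = 0.468, z(0.1850) = -0.896, d' = 1.364
Δd' = d'_Block 1 − d'_Block 2 = 0.344 − 1.364 = -1.020
Block 2 has the higher sensitivity.

Δd-prime = -1.02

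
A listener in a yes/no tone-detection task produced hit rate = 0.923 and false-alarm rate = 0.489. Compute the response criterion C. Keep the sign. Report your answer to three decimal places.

C = -0.699

z(H) = z(0.923) = 1.4255
z(FA) = z(0.489) = -0.0276
c = −½·[z(H) + z(FA)] = −0.5 × (1.4255 + (-0.0276)) = -0.69895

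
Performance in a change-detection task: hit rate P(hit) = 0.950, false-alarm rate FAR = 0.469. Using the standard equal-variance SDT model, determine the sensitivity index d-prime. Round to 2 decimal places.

z(H) = 1.6449
z(FA) = -0.0778
d' = z(H) − z(FA) = 1.6449 − (-0.0778) = 1.7227

d-prime = 1.72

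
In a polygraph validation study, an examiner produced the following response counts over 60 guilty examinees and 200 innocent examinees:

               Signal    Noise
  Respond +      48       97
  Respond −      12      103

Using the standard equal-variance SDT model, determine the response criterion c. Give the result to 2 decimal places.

c = -0.40

H = 48/60 = 0.8000
FA = 97/200 = 0.4850
z(0.8000) = 0.8416, z(0.4850) = -0.0376
c = −½·[z(H) + z(FA)] = −0.5 × (0.8416 + (-0.0376)) = -0.4020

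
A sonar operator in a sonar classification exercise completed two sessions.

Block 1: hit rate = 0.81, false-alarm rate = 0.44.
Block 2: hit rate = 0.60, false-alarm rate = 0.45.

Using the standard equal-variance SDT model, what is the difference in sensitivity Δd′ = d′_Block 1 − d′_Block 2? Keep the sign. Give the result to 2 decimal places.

Block 1: z(0.81) = 0.878, z(0.44) = -0.151, d' = 1.029
Block 2: z(0.60) = 0.253, z(0.45) = -0.126, d' = 0.379
Δd' = d'_Block 1 − d'_Block 2 = 1.029 − 0.379 = 0.650
Block 1 has the higher sensitivity.

Δd′ = 0.65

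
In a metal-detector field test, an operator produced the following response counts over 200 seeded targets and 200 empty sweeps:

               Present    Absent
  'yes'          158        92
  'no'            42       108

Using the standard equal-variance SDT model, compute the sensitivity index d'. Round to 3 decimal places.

d' = 0.907

H = 158/200 = 0.7900
FA = 92/200 = 0.4600
z(H) = 0.8064
z(FA) = -0.1004
d' = z(H) − z(FA) = 0.8064 − (-0.1004) = 0.9068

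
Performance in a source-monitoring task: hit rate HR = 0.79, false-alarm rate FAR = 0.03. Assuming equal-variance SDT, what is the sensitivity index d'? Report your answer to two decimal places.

d' = 2.69

Φ⁻¹(H) = Φ⁻¹(0.79) = 0.8064
Φ⁻¹(FA) = Φ⁻¹(0.03) = -1.8808
d' = z(H) − z(FA) = 0.8064 − (-1.8808) = 2.6872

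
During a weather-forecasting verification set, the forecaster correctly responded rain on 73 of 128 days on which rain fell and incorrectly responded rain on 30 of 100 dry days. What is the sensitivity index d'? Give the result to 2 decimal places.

H = 73/128 = 0.5703
FA = 30/100 = 0.3000
z(H) = 0.177
z(FA) = -0.524
d' = z(H) − z(FA) = 0.177 − (-0.524) = 0.701

d' = 0.70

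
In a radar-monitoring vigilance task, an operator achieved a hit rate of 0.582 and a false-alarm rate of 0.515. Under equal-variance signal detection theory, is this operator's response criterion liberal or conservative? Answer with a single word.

z(H) = 0.207, z(FA) = 0.038
c = −½·(z(H) + z(FA)) = -0.1225
c < 0 → liberal criterion (biased toward responding “yes”).

liberal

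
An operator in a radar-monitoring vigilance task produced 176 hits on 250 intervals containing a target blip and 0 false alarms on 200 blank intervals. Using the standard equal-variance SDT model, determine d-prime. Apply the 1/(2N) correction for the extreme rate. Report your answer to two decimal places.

The false-alarm rate is 0/200 = 0, so apply the 1/(2N) correction: FA → 1/(2·200) = 0.00250.
z(H) = z(0.70400) = 0.536
z(FA) = z(0.00250) = -2.807
d' = 0.536 − (-2.807) = 3.343

d-prime = 3.34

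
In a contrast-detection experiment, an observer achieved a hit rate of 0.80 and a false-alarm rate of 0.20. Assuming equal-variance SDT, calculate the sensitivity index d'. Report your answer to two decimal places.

d' = 1.68

z(0.80) = 0.842, z(0.20) = -0.842
d' = z(H) − z(FA) = 0.842 − (-0.842) = 1.684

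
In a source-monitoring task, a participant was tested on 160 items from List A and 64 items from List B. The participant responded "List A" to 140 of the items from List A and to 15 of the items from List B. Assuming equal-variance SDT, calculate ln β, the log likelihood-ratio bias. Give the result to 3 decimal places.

ln β = -0.399

H = 140/160 = 0.8750
FA = 15/64 = 0.2344
Φ⁻¹(0.8750) = 1.1503, Φ⁻¹(0.2344) = -0.7244
ln β = −½·[z(H)² − z(FA)²] = −0.5 × (1.3232 − 0.5248) = -0.3992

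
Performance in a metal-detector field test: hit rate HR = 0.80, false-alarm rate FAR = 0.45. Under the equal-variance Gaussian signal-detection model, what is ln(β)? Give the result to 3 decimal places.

z(H) = z(0.80) = 0.8416
z(FA) = z(0.45) = -0.1257
ln β = −½·[z(H)² − z(FA)²] = −0.5 × (0.7083 − 0.0158) = -0.34625

ln β = -0.346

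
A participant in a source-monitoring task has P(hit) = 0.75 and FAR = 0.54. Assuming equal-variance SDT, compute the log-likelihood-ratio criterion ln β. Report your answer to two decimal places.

ln β = -0.22

z(H) = z(0.75) = 0.674
z(FA) = z(0.54) = 0.100
ln β = −½·[z(H)² − z(FA)²] = −0.5 × (0.454 − 0.010) = -0.222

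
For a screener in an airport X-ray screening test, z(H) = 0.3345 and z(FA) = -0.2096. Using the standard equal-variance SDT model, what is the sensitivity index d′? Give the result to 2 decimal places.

d′ = 0.54

d' = z(H) − z(FA) = 0.3345 − (-0.2096) = 0.5441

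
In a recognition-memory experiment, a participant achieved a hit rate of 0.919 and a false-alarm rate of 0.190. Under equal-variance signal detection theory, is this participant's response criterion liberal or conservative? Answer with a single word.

z(H) = 1.398, z(FA) = -0.878
c = −½·(z(H) + z(FA)) = -0.260
c < 0 → liberal criterion (biased toward responding “yes”).

liberal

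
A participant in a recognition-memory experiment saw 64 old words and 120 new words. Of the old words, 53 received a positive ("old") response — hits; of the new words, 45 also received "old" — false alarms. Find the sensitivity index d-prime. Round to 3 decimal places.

d-prime = 1.265

H = 53/64 = 0.8281
FA = 45/120 = 0.3750
z(0.8281) = 0.9467, z(0.3750) = -0.3186
d' = z(H) − z(FA) = 0.9467 − (-0.3186) = 1.2653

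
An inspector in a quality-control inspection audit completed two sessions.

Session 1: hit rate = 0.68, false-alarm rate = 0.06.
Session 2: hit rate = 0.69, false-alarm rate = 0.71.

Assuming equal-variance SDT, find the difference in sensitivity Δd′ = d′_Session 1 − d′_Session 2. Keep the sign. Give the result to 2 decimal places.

Δd′ = 2.08

Session 1: z(0.68) = 0.468, z(0.06) = -1.555, d' = 2.023
Session 2: z(0.69) = 0.496, z(0.71) = 0.553, d' = -0.057
Δd' = d'_Session 1 − d'_Session 2 = 2.023 − (-0.057) = 2.080
Session 1 has the higher sensitivity.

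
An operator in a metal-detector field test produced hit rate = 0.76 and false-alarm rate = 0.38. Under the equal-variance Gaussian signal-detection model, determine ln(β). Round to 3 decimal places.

ln β = -0.203

Φ⁻¹(H) = 0.7063
Φ⁻¹(FA) = -0.3055
ln β = −½·[z(H)² − z(FA)²] = −0.5 × (0.4989 − 0.0933) = -0.2028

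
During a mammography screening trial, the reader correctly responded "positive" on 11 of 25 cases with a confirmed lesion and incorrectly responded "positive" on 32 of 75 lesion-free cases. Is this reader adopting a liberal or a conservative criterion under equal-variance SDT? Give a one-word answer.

z(H) = -0.151, z(FA) = -0.185
c = −½·(z(H) + z(FA)) = 0.168
c > 0 → conservative criterion (biased toward responding “no”).

conservative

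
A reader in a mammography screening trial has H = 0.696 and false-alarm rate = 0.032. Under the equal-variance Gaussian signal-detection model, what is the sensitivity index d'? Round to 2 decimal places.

d' = 2.37

z(H) = z(0.696) = 0.5129
z(FA) = z(0.032) = -1.8522
d' = z(H) − z(FA) = 0.5129 − (-1.8522) = 2.3651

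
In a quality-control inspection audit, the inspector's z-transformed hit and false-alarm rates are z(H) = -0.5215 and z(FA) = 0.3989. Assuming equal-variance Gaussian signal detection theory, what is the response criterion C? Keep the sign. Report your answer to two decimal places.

c = −½·[z(H) + z(FA)] = −½·(-0.5215 + 0.3989) = 0.0613

C = 0.06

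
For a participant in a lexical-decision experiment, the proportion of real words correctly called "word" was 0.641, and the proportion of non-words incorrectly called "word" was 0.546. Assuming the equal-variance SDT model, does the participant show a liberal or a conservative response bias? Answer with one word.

z(H) = 0.361, z(FA) = 0.116
c = −½·(z(H) + z(FA)) = -0.2385
c < 0 → liberal criterion (biased toward responding “yes”).

liberal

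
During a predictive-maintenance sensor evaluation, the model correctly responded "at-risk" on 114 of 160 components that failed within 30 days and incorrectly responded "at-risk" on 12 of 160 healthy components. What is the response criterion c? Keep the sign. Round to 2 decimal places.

H = 114/160 = 0.7125
FA = 12/160 = 0.0750
Φ⁻¹(H) = Φ⁻¹(0.7125) = 0.561
Φ⁻¹(FA) = Φ⁻¹(0.0750) = -1.440
c = −½·[z(H) + z(FA)] = −0.5 × (0.561 + (-1.440)) = 0.4395
c > 0: the model has a conservative response bias.

c = 0.44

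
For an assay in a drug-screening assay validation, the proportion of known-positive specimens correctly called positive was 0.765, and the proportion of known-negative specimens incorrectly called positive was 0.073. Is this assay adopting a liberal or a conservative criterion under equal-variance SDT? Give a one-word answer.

z(H) = 0.722, z(FA) = -1.454
c = −½·(z(H) + z(FA)) = 0.366
c > 0 → conservative criterion (biased toward responding “no”).

conservative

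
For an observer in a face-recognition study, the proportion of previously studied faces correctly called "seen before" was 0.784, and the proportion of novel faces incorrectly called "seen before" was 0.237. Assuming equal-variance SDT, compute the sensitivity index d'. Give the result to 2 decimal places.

z(H) = z(0.784) = 0.7858
z(FA) = z(0.237) = -0.7160
d' = z(H) − z(FA) = 0.7858 − (-0.7160) = 1.5018

d' = 1.50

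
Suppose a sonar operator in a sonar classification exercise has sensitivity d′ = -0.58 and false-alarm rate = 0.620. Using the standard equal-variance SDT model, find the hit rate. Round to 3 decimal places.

hit rate = 0.392

z(false-alarm rate) = z(0.620) = 0.3055
z(H) = z(FA) + d' = 0.3055 + (-0.58) = -0.2745
hit rate = Φ(-0.2745) = 0.3919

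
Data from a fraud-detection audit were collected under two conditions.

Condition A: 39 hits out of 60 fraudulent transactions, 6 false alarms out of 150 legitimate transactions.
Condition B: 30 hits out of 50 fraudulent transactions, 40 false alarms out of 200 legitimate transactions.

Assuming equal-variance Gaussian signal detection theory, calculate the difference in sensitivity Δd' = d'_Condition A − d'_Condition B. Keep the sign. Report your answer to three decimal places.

Condition A: z(0.6500) = 0.3853, z(0.0400) = -1.7507, d' = 2.1360
Condition B: z(0.6000) = 0.2533, z(0.2000) = -0.8416, d' = 1.0949
Δd' = d'_Condition A − d'_Condition B = 2.1360 − 1.0949 = 1.0411
Condition A has the higher sensitivity.

Δd' = 1.041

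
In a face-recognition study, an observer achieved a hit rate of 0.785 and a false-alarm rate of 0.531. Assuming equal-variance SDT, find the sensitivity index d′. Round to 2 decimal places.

d′ = 0.71

Φ⁻¹(0.785) = 0.7892, Φ⁻¹(0.531) = 0.0778
d' = z(H) − z(FA) = 0.7892 − 0.0778 = 0.7114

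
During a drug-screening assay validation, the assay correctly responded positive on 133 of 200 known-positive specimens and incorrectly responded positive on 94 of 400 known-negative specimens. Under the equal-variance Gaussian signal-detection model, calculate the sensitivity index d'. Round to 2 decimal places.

d' = 1.15

H = 133/200 = 0.6650
FA = 94/400 = 0.2350
z(H) = z(0.6650) = 0.4261
z(FA) = z(0.2350) = -0.7225
d' = z(H) − z(FA) = 0.4261 − (-0.7225) = 1.1486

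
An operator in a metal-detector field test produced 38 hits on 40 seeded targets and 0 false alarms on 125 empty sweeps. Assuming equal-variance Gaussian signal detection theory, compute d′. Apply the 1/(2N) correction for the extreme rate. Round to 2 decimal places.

The false-alarm rate is 0/125 = 0, so apply the 1/(2N) correction: FA → 1/(2·125) = 0.00400.
z(H) = z(0.95000) = 1.645
z(FA) = z(0.00400) = -2.652
d' = 1.645 − (-2.652) = 4.297

d′ = 4.30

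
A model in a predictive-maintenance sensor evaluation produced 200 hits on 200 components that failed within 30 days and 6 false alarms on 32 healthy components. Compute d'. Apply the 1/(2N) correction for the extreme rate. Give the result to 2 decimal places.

The hit rate is 200/200 = 1, so apply the 1/(2N) correction: H → 1 − 1/(2·200) = 0.99750.
z(H) = z(0.99750) = 2.807
z(FA) = z(0.18750) = -0.887
d' = 2.807 − (-0.887) = 3.694

d' = 3.69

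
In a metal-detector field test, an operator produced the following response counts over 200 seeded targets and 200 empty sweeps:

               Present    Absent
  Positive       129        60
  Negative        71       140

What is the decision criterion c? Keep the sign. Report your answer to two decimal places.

H = 129/200 = 0.6450
FA = 60/200 = 0.3000
z(H) = z(0.6450) = 0.372
z(FA) = z(0.3000) = -0.524
c = −½·[z(H) + z(FA)] = −0.5 × (0.372 + (-0.524)) = 0.076

c = 0.08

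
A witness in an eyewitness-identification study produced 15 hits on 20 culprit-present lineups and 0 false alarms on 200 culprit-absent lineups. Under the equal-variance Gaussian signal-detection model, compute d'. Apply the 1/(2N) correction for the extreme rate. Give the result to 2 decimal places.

The false-alarm rate is 0/200 = 0, so apply the 1/(2N) correction: FA → 1/(2·200) = 0.00250.
z(H) = z(0.75000) = 0.674
z(FA) = z(0.00250) = -2.807
d' = 0.674 − (-2.807) = 3.481

d' = 3.48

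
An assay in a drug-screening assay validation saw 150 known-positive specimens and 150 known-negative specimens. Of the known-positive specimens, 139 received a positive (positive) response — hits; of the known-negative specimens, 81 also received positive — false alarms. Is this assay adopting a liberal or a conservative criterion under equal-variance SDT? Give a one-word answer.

liberal

z(H) = 1.451, z(FA) = 0.100
c = −½·(z(H) + z(FA)) = -0.7755
c < 0 → liberal criterion (biased toward responding “yes”).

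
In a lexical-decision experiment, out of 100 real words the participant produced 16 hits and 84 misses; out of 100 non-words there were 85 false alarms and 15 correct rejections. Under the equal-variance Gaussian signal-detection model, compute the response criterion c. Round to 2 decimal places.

c = -0.02

H = 16/100 = 0.1600
FA = 85/100 = 0.8500
z(0.1600) = -0.994, z(0.8500) = 1.036
c = −½·[z(H) + z(FA)] = −0.5 × (-0.994 + 1.036) = -0.021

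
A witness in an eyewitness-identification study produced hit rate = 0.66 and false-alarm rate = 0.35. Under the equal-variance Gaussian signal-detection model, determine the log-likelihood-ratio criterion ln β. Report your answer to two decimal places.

z(H) = 0.412
z(FA) = -0.385
ln β = −½·[z(H)² − z(FA)²] = −0.5 × (0.170 − 0.148) = -0.011

ln β = -0.01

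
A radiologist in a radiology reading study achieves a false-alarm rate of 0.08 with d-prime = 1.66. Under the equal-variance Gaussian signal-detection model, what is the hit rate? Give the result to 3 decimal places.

z(false-alarm rate) = z(0.08) = -1.4051
z(H) = z(FA) + d' = -1.4051 + 1.66 = 0.2549
hit rate = Φ(0.2549) = 0.6006

hit rate = 0.601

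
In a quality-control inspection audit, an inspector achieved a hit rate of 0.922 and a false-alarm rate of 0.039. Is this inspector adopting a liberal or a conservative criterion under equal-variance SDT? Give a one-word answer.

z(H) = 1.419, z(FA) = -1.762
c = −½·(z(H) + z(FA)) = 0.1715
c > 0 → conservative criterion (biased toward responding “no”).

conservative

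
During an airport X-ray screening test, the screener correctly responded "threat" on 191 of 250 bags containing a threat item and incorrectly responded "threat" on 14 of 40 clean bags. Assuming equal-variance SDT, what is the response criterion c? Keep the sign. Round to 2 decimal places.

H = 191/250 = 0.7640
FA = 14/40 = 0.3500
Φ⁻¹(0.7640) = 0.7192, Φ⁻¹(0.3500) = -0.3853
c = −½·[z(H) + z(FA)] = −0.5 × (0.7192 + (-0.3853)) = -0.16695

c = -0.17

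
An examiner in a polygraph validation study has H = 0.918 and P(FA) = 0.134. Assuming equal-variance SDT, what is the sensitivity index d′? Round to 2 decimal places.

d′ = 2.50

Φ⁻¹(H) = 1.392
Φ⁻¹(FA) = -1.108
d' = z(H) − z(FA) = 1.392 − (-1.108) = 2.500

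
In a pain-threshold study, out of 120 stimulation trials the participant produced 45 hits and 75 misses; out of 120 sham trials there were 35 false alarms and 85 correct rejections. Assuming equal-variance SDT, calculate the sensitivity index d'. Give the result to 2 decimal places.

H = 45/120 = 0.3750
FA = 35/120 = 0.2917
Φ⁻¹(H) = Φ⁻¹(0.3750) = -0.319
Φ⁻¹(FA) = Φ⁻¹(0.2917) = -0.548
d' = z(H) − z(FA) = -0.319 − (-0.548) = 0.229

d' = 0.23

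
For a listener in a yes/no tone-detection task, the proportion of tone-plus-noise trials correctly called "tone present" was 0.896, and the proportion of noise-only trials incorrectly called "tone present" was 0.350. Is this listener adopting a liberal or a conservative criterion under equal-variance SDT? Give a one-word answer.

liberal

z(H) = 1.259, z(FA) = -0.385
c = −½·(z(H) + z(FA)) = -0.437
c < 0 → liberal criterion (biased toward responding “yes”).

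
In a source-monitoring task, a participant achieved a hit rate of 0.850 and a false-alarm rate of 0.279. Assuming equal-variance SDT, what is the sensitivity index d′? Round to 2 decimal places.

Φ⁻¹(0.850) = 1.036, Φ⁻¹(0.279) = -0.586
d' = z(H) − z(FA) = 1.036 − (-0.586) = 1.622

d′ = 1.62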